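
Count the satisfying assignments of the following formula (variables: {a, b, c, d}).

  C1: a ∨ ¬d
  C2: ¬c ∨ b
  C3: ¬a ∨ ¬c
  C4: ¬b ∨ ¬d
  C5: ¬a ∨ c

3

There are 2^4 = 16 truth assignments over (a, b, c, d).
Check each against the 5 clauses (columns in the order a, b, c, d):
  F F F F  ✓ satisfies all
  F F F T  ✗ fails (a ∨ ¬d)
  F F T F  ✗ fails (¬c ∨ b)
  F F T T  ✗ fails (a ∨ ¬d)
  F T F F  ✓ satisfies all
  F T F T  ✗ fails (a ∨ ¬d)
  F T T F  ✓ satisfies all
  F T T T  ✗ fails (a ∨ ¬d)
  T F F F  ✗ fails (¬a ∨ c)
  T F F T  ✗ fails (¬a ∨ c)
  T F T F  ✗ fails (¬c ∨ b)
  T F T T  ✗ fails (¬c ∨ b)
  T T F F  ✗ fails (¬a ∨ c)
  T T F T  ✗ fails (¬b ∨ ¬d)
  T T T F  ✗ fails (¬a ∨ ¬c)
  T T T T  ✗ fails (¬a ∨ ¬c)
3 of the 16 rows are models.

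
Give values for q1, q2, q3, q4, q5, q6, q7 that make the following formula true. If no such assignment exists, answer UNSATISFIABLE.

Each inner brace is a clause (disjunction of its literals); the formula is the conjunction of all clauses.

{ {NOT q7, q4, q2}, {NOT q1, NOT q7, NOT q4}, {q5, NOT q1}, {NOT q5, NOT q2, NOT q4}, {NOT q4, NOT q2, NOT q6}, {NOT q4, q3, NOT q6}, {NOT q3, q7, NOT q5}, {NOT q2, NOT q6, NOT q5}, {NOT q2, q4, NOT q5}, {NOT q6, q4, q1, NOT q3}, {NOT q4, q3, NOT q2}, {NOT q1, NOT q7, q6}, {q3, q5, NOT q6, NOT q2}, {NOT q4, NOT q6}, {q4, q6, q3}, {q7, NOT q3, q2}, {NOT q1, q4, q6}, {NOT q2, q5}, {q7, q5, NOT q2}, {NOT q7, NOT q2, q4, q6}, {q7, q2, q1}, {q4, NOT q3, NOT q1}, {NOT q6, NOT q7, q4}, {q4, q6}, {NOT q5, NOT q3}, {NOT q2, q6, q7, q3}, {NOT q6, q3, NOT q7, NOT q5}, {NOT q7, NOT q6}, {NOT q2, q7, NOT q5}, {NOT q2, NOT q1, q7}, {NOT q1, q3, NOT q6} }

Branch on q5: set q5 = true.
From the singleton clause (NOT q3), q3 = false.
Branch on q2: set q2 = false.
Branch on q7: set q7 = false.
From the singleton clause (q1), q1 = true.
From the singleton clause (NOT q6), q6 = false.
From the singleton clause (q4), q4 = true.
Every clause now holds.

q1: true, q2: false, q3: false, q4: true, q5: true, q6: false, q7: false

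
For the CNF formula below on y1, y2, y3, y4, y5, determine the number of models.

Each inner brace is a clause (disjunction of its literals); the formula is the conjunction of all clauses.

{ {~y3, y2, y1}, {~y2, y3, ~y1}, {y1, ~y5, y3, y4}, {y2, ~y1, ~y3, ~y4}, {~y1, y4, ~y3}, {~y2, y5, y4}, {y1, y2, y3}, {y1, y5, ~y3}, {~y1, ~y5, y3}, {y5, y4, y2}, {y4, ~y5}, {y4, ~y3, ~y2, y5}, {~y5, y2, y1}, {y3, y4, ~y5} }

6

There are 2^5 = 32 truth assignments over (y1, y2, y3, y4, y5).
Split on y5. With y5 = 1, the clauses containing y5 are satisfied and ~y5 drops from the rest; 3 of the 2^4 = 16 assignments to the other variables satisfy what remains.
With y5 = 0, by the same count on the reduced clause set, 3 assignments work.
(One model: y1=F, y2=T, y3=F, y4=T, y5=F.)
Total: 3 + 3 = 6.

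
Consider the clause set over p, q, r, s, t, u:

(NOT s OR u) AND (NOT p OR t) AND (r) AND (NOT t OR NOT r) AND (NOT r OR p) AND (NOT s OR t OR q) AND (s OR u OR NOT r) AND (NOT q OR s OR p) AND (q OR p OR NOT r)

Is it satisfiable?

No

Unit clause (r) forces r = true.
Unit clause (NOT t) forces t = false.
Unit clause (NOT p) forces p = false.
But (p) is also a unit clause — contradiction.
No assignment satisfies every clause.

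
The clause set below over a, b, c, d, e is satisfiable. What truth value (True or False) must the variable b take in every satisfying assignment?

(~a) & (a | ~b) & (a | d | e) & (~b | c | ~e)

False

Suppose b = 1.
Unit clause (~a) forces a = 0.
That conflicts with the unit clause (a).
So every satisfying assignment has b = False.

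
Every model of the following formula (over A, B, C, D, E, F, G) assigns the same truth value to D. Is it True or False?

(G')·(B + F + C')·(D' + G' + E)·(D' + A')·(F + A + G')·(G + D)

Suppose D = 0.
From the singleton clause (G'), G = 0.
But (G) is also a unit clause — contradiction.
So every satisfying assignment has D = True.

True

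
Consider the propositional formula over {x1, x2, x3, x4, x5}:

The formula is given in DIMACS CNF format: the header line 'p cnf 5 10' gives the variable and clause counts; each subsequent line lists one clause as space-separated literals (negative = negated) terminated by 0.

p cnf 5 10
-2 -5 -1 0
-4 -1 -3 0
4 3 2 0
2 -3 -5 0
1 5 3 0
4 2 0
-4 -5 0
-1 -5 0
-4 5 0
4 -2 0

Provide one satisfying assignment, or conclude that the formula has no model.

UNSATISFIABLE

Suppose x4 = True.
The clause (¬x5) is unit, so x5 = False.
But (x5) is also a unit clause — contradiction.
So x4 must be the other value — set x4 = False.
The clause (x2) is unit, so x2 = True.
But (¬x2) is also a unit clause — contradiction.
Either choice for x4 ends in contradiction.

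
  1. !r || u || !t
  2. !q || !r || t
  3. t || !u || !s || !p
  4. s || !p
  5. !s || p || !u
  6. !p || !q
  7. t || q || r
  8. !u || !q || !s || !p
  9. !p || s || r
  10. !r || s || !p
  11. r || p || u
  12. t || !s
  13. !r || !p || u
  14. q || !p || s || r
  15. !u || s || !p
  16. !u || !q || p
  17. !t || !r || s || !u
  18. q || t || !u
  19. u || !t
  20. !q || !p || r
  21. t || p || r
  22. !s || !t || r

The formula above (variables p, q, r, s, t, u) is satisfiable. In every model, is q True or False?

Suppose q = true.
The clause (!p) is unit, so p = false.
The clause (!u) is unit, so u = false.
The clause (r) is unit, so r = true.
The clause (!t) is unit, so t = false.
Now (t) is unsatisfied and unit — conflict.
So every satisfying assignment has q = False.

False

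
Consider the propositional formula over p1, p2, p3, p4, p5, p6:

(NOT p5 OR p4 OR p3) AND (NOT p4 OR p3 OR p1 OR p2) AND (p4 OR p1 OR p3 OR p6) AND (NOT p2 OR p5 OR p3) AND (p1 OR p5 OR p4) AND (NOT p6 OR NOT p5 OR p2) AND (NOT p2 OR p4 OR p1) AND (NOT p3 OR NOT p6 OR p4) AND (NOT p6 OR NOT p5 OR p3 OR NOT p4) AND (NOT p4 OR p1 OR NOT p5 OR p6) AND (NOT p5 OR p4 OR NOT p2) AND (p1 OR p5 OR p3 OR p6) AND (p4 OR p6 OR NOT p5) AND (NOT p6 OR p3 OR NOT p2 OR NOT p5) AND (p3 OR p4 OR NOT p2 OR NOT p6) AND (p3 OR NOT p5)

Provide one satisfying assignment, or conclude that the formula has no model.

Suppose p3 = false.
(NOT p5) alone gives p5 = false.
(NOT p2) alone gives p2 = false.
Suppose p4 = true.
(p1) alone gives p1 = true.
Every clause is now satisfied; p6 is unconstrained.

p1=true, p2=false, p3=false, p4=true, p5=false, p6=true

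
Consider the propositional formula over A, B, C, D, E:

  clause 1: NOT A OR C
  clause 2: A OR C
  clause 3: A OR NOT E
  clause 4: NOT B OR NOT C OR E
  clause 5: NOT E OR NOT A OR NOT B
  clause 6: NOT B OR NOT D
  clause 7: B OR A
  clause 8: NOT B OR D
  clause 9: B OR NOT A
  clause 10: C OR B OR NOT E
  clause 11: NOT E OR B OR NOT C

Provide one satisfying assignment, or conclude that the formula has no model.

Suppose A = false.
The clause (C) is unit, so C = true.
The clause (NOT E) is unit, so E = false.
The clause (NOT B) is unit, so B = false.
But (B) is also a unit clause — contradiction.
So A must be the other value — set A = true.
The clause (C) is unit, so C = true.
The clause (B) is unit, so B = true.
The clause (E) is unit, so E = true.
But (NOT E) is also a unit clause — contradiction.
Neither A = true nor A = false works.

UNSATISFIABLE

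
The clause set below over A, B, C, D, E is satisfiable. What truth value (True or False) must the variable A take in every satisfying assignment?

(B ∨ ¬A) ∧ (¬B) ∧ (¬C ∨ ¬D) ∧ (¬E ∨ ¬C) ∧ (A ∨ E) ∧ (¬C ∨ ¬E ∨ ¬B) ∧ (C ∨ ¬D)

Suppose A = True.
From the singleton clause (B), B = True.
Now (¬B) is unsatisfied and unit — conflict.
So every satisfying assignment has A = False.

False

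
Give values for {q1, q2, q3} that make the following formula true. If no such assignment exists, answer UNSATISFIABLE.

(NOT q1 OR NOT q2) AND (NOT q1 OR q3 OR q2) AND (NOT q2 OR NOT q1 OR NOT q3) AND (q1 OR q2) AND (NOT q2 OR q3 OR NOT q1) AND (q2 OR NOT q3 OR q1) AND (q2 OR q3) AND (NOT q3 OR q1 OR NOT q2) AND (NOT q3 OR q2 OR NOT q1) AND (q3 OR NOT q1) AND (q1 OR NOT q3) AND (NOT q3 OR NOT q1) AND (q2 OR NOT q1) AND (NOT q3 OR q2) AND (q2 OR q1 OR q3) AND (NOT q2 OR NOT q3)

q1 ↦ false,  q2 ↦ true,  q3 ↦ false

Case q1 = false:
(q2) alone gives q2 = true.
(NOT q3) alone gives q3 = false.
All clauses are satisfied.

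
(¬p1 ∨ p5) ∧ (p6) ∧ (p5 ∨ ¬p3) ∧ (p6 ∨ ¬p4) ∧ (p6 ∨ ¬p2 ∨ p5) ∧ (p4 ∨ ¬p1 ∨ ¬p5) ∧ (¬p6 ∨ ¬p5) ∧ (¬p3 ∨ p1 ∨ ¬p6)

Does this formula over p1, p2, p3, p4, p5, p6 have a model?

The clause (p6) is unit, so p6 = True.
The clause (¬p5) is unit, so p5 = False.
The clause (¬p1) is unit, so p1 = False.
The clause (¬p3) is unit, so p3 = False.
Every clause is now satisfied; p2, p4 are unconstrained.
A satisfying assignment: p1 ↦ False, p2 ↦ False, p3 ↦ False, p4 ↦ False, p5 ↦ False, p6 ↦ True.

Yes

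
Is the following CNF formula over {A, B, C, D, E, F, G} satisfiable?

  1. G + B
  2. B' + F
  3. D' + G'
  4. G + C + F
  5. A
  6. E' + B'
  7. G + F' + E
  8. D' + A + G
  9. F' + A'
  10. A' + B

The clause (A) is unit, so A = 1.
The clause (F') is unit, so F = 0.
The clause (B') is unit, so B = 0.
That conflicts with the unit clause (B).
No assignment satisfies every clause.

Unsatisfiable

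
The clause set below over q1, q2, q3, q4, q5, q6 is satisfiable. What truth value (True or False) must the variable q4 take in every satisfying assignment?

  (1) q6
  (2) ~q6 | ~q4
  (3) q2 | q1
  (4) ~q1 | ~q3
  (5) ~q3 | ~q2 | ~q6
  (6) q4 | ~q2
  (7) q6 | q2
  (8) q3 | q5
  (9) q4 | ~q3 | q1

False

Suppose q4 = 1.
(q6) alone gives q6 = 1.
But (~q6) is also a unit clause — contradiction.
So every satisfying assignment has q4 = False.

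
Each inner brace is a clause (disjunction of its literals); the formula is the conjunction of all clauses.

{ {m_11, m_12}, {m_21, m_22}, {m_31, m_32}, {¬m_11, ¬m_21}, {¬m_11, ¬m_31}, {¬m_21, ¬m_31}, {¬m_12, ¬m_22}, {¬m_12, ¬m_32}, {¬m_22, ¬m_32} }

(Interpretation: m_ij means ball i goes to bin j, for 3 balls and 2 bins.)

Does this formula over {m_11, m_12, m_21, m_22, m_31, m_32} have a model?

No

Suppose m_11 = True.
Unit clause (¬m_21) forces m_21 = False.
Unit clause (m_22) forces m_22 = True.
Unit clause (¬m_31) forces m_31 = False.
Unit clause (m_32) forces m_32 = True.
That conflicts with the unit clause (¬m_32).
That branch fails; take m_11 = False instead.
Unit clause (m_12) forces m_12 = True.
Unit clause (¬m_22) forces m_22 = False.
Unit clause (m_21) forces m_21 = True.
Unit clause (¬m_31) forces m_31 = False.
Unit clause (m_32) forces m_32 = True.
That conflicts with the unit clause (¬m_32).
Neither m_11 = True nor m_11 = False works.
No assignment satisfies every clause.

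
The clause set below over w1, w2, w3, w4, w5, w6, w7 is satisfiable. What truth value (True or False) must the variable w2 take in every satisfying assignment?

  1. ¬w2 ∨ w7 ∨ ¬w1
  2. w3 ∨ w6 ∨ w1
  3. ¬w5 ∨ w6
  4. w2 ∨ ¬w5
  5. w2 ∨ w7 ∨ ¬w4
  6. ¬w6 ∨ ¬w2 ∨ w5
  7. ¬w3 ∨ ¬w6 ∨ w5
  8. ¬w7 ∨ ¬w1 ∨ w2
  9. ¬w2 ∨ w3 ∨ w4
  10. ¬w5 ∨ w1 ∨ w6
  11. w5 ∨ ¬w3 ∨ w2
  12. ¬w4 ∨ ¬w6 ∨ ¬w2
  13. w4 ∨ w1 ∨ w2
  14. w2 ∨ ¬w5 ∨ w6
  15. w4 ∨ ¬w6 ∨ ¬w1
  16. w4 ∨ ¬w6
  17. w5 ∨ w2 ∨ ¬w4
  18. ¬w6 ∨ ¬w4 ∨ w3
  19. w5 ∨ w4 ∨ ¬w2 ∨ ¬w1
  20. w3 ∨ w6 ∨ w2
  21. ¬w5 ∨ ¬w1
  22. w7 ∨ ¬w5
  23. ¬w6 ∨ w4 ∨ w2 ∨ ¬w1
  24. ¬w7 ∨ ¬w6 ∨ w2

Suppose w2 = False.
From the singleton clause (¬w5), w5 = False.
From the singleton clause (¬w3), w3 = False.
From the singleton clause (¬w4), w4 = False.
From the singleton clause (w1), w1 = True.
From the singleton clause (¬w7), w7 = False.
From the singleton clause (¬w6), w6 = False.
That conflicts with the unit clause (w6).
So every satisfying assignment has w2 = True.

True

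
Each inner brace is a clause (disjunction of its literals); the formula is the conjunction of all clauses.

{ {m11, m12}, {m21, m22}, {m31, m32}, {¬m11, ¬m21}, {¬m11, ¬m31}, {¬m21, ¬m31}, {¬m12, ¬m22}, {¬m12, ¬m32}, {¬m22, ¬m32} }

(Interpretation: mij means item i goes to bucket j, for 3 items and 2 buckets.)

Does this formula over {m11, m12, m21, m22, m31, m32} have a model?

No, unsatisfiable

Try m11 = True.
From the singleton clause (¬m21), m21 = False.
From the singleton clause (m22), m22 = True.
From the singleton clause (¬m31), m31 = False.
From the singleton clause (m32), m32 = True.
Now (¬m32) is unsatisfied and unit — conflict.
Backtrack on m11: now try m11 = False.
From the singleton clause (m12), m12 = True.
From the singleton clause (¬m22), m22 = False.
From the singleton clause (m21), m21 = True.
From the singleton clause (¬m31), m31 = False.
From the singleton clause (m32), m32 = True.
Now (¬m32) is unsatisfied and unit — conflict.
Neither m11 = True nor m11 = False works.
No assignment satisfies every clause.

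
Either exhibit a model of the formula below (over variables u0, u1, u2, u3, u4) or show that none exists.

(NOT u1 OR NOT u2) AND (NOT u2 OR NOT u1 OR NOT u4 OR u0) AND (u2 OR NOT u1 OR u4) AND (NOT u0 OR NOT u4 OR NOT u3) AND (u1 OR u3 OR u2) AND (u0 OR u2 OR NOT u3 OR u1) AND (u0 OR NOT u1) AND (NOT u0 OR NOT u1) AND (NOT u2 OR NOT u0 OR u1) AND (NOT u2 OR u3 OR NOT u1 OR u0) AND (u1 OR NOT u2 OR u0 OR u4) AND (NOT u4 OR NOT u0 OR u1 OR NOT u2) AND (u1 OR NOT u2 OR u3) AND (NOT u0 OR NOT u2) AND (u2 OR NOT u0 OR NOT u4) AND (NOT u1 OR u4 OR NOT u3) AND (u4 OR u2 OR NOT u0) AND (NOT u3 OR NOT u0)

Case u1 = false:
Case u3 = true:
Unit clause (NOT u0) forces u0 = false.
Unit clause (u2) forces u2 = true.
Unit clause (u4) forces u4 = true.
All clauses are satisfied.

u0=false,  u1=false,  u2=true,  u3=true,  u4=true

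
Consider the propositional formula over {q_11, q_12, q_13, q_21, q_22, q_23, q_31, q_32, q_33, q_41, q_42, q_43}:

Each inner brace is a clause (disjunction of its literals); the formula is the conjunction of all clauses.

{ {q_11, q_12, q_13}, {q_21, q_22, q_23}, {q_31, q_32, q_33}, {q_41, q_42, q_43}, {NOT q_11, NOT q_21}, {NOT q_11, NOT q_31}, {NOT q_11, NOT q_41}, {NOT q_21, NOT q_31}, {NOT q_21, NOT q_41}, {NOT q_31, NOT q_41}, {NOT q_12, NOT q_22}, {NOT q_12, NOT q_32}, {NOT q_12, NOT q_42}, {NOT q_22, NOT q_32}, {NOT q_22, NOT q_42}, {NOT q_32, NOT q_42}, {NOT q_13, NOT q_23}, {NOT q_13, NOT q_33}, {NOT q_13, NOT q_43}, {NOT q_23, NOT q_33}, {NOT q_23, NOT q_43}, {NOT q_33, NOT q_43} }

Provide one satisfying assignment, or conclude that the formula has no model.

UNSATISFIABLE

Branch on q_11: set q_11 = false.
Branch on q_12: set q_12 = true.
From the singleton clause (NOT q_22), q_22 = false.
From the singleton clause (NOT q_32), q_32 = false.
From the singleton clause (NOT q_42), q_42 = false.
Branch on q_21: set q_21 = true.
From the singleton clause (NOT q_31), q_31 = false.
From the singleton clause (q_33), q_33 = true.
From the singleton clause (NOT q_41), q_41 = false.
From the singleton clause (q_43), q_43 = true.
Now (NOT q_43) is unsatisfied and unit — conflict.
That branch fails; take q_21 = false instead.
From the singleton clause (q_23), q_23 = true.
From the singleton clause (NOT q_13), q_13 = false.
From the singleton clause (NOT q_33), q_33 = false.
From the singleton clause (q_31), q_31 = true.
From the singleton clause (NOT q_41), q_41 = false.
From the singleton clause (q_43), q_43 = true.
Now (NOT q_43) is unsatisfied and unit — conflict.
Neither q_21 = true nor q_21 = false works.
That branch fails; take q_12 = false instead.
From the singleton clause (q_13), q_13 = true.
From the singleton clause (NOT q_23), q_23 = false.
From the singleton clause (NOT q_33), q_33 = false.
From the singleton clause (NOT q_43), q_43 = false.
Branch on q_21: set q_21 = true.
From the singleton clause (NOT q_31), q_31 = false.
From the singleton clause (q_32), q_32 = true.
From the singleton clause (NOT q_41), q_41 = false.
From the singleton clause (q_42), q_42 = true.
Now (NOT q_42) is unsatisfied and unit — conflict.
That branch fails; take q_21 = false instead.
From the singleton clause (q_22), q_22 = true.
From the singleton clause (NOT q_32), q_32 = false.
From the singleton clause (q_31), q_31 = true.
From the singleton clause (NOT q_41), q_41 = false.
From the singleton clause (q_42), q_42 = true.
Now (NOT q_42) is unsatisfied and unit — conflict.
Neither q_21 = true nor q_21 = false works.
Neither q_12 = true nor q_12 = false works.
That branch fails; take q_11 = true instead.
From the singleton clause (NOT q_21), q_21 = false.
From the singleton clause (NOT q_31), q_31 = false.
From the singleton clause (NOT q_41), q_41 = false.
Branch on q_22: set q_22 = true.
From the singleton clause (NOT q_12), q_12 = false.
From the singleton clause (NOT q_32), q_32 = false.
From the singleton clause (q_33), q_33 = true.
From the singleton clause (NOT q_42), q_42 = false.
From the singleton clause (q_43), q_43 = true.
Now (NOT q_43) is unsatisfied and unit — conflict.
That branch fails; take q_22 = false instead.
From the singleton clause (q_23), q_23 = true.
From the singleton clause (NOT q_13), q_13 = false.
From the singleton clause (NOT q_33), q_33 = false.
From the singleton clause (q_32), q_32 = true.
From the singleton clause (NOT q_12), q_12 = false.
From the singleton clause (NOT q_42), q_42 = false.
From the singleton clause (q_43), q_43 = true.
Now (NOT q_43) is unsatisfied and unit — conflict.
Neither q_22 = true nor q_22 = false works.
Neither q_11 = true nor q_11 = false works.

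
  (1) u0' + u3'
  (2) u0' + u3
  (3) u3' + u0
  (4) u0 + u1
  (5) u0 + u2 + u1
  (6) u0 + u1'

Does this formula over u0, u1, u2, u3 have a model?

No

Try u0 = 0.
The clause (u3') is unit, so u3 = 0.
The clause (u1) is unit, so u1 = 1.
Now (u1') is unsatisfied and unit — conflict.
Backtrack on u0: now try u0 = 1.
The clause (u3') is unit, so u3 = 0.
Now (u3) is unsatisfied and unit — conflict.
Neither u0 = 1 nor u0 = 0 works.
No assignment satisfies every clause.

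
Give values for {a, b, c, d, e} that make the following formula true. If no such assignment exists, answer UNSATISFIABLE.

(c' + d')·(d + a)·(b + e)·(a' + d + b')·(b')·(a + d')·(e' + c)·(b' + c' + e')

a=1, b=0, c=1, d=0, e=1

The clause (b') is unit, so b = 0.
The clause (e) is unit, so e = 1.
The clause (c) is unit, so c = 1.
The clause (d') is unit, so d = 0.
The clause (a) is unit, so a = 1.
This assignment satisfies each clause.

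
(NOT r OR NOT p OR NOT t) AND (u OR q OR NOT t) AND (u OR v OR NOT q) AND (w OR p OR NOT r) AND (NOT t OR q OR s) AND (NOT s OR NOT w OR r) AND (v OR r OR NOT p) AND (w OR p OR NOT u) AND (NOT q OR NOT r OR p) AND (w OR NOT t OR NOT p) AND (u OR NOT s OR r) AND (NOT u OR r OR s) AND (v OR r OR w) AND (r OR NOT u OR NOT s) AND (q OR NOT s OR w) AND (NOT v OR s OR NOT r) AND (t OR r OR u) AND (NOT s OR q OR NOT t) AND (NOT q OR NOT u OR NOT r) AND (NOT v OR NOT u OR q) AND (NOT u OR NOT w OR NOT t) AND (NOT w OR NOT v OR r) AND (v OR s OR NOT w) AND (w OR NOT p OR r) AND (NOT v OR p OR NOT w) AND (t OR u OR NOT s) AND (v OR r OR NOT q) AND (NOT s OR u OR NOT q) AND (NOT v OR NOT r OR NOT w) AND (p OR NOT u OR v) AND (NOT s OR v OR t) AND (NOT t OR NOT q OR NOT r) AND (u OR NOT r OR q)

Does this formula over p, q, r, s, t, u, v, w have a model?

Case r = false:
Case s = false:
Unit clause (NOT u) forces u = false.
Unit clause (t) forces t = true.
Unit clause (q) forces q = true.
Unit clause (v) forces v = true.
Unit clause (NOT w) forces w = false.
Unit clause (NOT p) forces p = false.
Every clause now holds.
A satisfying assignment: p ↦ false, q ↦ true, r ↦ false, s ↦ false, t ↦ true, u ↦ false, v ↦ true, w ↦ false.

Yes, satisfiable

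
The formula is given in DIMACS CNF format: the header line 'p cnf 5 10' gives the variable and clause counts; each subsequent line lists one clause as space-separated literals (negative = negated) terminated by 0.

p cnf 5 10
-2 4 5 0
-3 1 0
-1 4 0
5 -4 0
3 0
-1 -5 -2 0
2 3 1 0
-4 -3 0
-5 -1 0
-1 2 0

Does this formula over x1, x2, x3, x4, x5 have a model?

The clause (x3) is unit, so x3 = True.
The clause (x1) is unit, so x1 = True.
The clause (x4) is unit, so x4 = True.
Now (¬x4) is unsatisfied and unit — conflict.
No assignment satisfies every clause.

Unsatisfiable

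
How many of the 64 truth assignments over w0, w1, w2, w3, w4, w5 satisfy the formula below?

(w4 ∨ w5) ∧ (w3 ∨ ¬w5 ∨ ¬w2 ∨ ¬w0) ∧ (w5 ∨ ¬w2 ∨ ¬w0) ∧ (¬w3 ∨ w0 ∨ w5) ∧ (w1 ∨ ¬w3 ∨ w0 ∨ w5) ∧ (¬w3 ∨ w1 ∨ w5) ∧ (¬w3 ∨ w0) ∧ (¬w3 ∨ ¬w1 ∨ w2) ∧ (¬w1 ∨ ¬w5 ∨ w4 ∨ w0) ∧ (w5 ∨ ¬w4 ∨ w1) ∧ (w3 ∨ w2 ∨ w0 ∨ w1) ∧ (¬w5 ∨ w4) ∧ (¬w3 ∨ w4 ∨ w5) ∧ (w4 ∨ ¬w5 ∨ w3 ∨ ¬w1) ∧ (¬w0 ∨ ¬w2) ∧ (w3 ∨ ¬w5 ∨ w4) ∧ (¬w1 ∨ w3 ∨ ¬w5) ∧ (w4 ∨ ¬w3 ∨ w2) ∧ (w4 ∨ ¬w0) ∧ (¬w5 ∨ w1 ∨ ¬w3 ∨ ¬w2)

There are 2^6 = 64 truth assignments over (w0, w1, w2, w3, w4, w5).
Split on w2. With w2 = True, the clauses containing w2 are satisfied and ¬w2 drops from the rest; 2 of the 2^5 = 32 assignments to the other variables satisfy what remains.
With w2 = False, by the same count on the reduced clause set, 4 assignments work.
(One model: w0=F, w1=F, w2=T, w3=F, w4=T, w5=T.)
Total: 2 + 4 = 6.

6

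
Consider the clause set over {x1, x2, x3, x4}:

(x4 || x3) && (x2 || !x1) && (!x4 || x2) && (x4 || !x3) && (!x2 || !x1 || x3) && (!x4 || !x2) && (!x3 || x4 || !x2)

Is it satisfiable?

Suppose x4 = true.
From the singleton clause (x2), x2 = true.
But (!x2) is also a unit clause — contradiction.
Backtrack on x4: now try x4 = false.
From the singleton clause (x3), x3 = true.
But (!x3) is also a unit clause — contradiction.
Either choice for x4 ends in contradiction.
No assignment satisfies every clause.

No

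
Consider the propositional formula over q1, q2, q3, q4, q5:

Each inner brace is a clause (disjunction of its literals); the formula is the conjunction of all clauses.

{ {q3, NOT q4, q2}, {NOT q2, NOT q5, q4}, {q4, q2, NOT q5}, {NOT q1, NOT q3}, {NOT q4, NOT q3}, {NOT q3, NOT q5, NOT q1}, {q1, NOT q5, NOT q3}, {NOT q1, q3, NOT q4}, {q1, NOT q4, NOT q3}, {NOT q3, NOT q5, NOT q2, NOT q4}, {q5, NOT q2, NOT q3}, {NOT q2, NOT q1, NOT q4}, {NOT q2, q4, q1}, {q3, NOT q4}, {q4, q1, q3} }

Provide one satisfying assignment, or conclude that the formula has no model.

Suppose q1 = true.
Unit clause (NOT q3) forces q3 = false.
Unit clause (NOT q4) forces q4 = false.
Suppose q2 = false.
Unit clause (NOT q5) forces q5 = false.
Every clause now holds.

q1=true; q2=false; q3=false; q4=false; q5=false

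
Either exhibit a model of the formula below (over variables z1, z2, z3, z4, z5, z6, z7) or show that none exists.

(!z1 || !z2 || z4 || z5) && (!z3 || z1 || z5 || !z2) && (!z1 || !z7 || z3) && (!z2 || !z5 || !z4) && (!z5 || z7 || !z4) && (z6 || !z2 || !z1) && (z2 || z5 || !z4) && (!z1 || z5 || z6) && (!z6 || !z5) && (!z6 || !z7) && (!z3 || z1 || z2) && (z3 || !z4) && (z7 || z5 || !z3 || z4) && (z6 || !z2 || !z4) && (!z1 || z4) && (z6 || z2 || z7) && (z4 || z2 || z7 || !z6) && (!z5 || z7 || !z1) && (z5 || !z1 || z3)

Suppose z6 = false.
Suppose z2 = false.
From the singleton clause (z7), z7 = true.
Suppose z1 = false.
From the singleton clause (!z3), z3 = false.
From the singleton clause (!z4), z4 = false.
Every clause is now satisfied; z5 is unconstrained.

z1: false, z2: false, z3: false, z4: false, z5: false, z6: false, z7: true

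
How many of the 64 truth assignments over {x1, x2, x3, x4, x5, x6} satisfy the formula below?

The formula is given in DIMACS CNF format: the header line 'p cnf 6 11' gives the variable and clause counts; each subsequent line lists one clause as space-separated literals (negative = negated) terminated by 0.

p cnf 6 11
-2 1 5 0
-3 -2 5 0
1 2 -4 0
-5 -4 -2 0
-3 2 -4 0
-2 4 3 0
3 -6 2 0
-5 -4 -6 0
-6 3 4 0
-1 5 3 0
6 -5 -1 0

There are 2^6 = 64 truth assignments over (x1, x2, x3, x4, x5, x6).
Split on x4. With x4 = True, the clauses containing x4 are satisfied and ¬x4 drops from the rest; 0 of the 2^5 = 32 assignments to the other variables satisfy what remains.
With x4 = False, by the same count on the reduced clause set, 12 assignments work.
(One model: x1=F, x2=F, x3=F, x4=F, x5=F, x6=F.)
Total: 0 + 12 = 12.

12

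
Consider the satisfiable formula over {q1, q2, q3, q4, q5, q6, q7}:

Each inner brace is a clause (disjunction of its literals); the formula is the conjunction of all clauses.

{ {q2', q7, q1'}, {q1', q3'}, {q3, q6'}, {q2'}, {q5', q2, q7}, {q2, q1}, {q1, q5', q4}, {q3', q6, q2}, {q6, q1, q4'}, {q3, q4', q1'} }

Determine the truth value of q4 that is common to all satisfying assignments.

False

Suppose q4 = 1.
The clause (q2') is unit, so q2 = 0.
The clause (q1) is unit, so q1 = 1.
The clause (q3') is unit, so q3 = 0.
That conflicts with the unit clause (q3).
So every satisfying assignment has q4 = False.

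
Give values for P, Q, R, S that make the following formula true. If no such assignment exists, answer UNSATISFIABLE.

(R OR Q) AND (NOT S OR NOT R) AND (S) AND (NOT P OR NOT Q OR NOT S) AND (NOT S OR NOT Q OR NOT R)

P=false,  Q=true,  R=false,  S=true

Unit clause (S) forces S = true.
Unit clause (NOT R) forces R = false.
Unit clause (Q) forces Q = true.
Unit clause (NOT P) forces P = false.
This assignment satisfies each clause.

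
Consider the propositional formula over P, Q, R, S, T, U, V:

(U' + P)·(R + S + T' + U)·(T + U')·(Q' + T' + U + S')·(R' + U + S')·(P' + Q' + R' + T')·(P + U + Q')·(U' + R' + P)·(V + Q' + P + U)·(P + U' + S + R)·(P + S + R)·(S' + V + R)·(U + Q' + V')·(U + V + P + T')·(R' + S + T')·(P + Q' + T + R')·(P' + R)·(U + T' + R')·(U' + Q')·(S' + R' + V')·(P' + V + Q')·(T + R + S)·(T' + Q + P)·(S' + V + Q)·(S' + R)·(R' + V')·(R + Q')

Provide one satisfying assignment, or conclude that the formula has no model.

Branch on U: set U = 0.
Branch on R: set R = 1.
From the singleton clause (S'), S = 0.
From the singleton clause (T'), T = 0.
From the singleton clause (V'), V = 0.
Branch on P: set P = 0.
From the singleton clause (Q'), Q = 0.
This assignment satisfies each clause.

P: 0; Q: 0; R: 1; S: 0; T: 0; U: 0; V: 0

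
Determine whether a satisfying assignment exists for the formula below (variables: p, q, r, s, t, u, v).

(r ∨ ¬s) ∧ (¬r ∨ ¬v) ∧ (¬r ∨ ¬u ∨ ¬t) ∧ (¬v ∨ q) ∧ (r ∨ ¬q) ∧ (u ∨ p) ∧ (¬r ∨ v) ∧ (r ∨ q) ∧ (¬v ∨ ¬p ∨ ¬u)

No

Try r = True.
The clause (¬v) is unit, so v = False.
That conflicts with the unit clause (v).
That branch fails; take r = False instead.
The clause (¬s) is unit, so s = False.
The clause (¬q) is unit, so q = False.
That conflicts with the unit clause (q).
Both values of r lead to a conflict.
No assignment satisfies every clause.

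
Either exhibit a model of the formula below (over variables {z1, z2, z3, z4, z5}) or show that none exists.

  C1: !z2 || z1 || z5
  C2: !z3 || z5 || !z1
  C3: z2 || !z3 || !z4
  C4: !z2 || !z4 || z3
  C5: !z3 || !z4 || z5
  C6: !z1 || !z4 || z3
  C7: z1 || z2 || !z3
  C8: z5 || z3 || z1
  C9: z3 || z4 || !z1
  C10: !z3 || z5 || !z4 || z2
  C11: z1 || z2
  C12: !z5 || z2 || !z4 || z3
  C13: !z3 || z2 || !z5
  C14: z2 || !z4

z1: false, z2: true, z3: true, z4: true, z5: true

Suppose z1 = false.
From the singleton clause (z2), z2 = true.
From the singleton clause (z5), z5 = true.
Suppose z4 = true.
From the singleton clause (z3), z3 = true.
All clauses are satisfied.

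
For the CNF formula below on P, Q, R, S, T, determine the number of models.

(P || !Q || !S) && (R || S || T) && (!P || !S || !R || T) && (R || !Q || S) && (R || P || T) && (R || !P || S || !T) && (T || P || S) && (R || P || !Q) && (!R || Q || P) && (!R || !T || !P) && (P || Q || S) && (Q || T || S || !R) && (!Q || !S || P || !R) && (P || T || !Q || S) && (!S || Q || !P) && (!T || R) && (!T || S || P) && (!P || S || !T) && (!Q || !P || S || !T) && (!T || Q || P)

2

There are 2^5 = 32 truth assignments over (P, Q, R, S, T).
Split on P. With P = true, the clauses containing P are satisfied and !P drops from the rest; 2 of the 2^4 = 16 assignments to the other variables satisfy what remains.
With P = false, by the same count on the reduced clause set, 0 assignments work.
(One model: P=T, Q=T, R=F, S=T, T=F.)
Total: 2 + 0 = 2.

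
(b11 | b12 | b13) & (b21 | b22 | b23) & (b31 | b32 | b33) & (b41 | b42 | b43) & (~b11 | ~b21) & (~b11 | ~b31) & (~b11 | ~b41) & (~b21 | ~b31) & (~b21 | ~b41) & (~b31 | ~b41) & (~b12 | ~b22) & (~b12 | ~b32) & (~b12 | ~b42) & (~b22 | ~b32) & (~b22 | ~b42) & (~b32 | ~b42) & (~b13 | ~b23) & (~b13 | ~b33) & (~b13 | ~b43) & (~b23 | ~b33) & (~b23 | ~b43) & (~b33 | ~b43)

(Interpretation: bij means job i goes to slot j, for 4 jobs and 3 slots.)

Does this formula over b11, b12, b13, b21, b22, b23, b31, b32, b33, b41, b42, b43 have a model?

Try b11 = 0.
Try b12 = 1.
(~b22) alone gives b22 = 0.
(~b32) alone gives b32 = 0.
(~b42) alone gives b42 = 0.
Try b21 = 1.
(~b31) alone gives b31 = 0.
(b33) alone gives b33 = 1.
(~b41) alone gives b41 = 0.
(b43) alone gives b43 = 1.
Now (~b43) is unsatisfied and unit — conflict.
Undo b21 and try b21 = 0.
(b23) alone gives b23 = 1.
(~b13) alone gives b13 = 0.
(~b33) alone gives b33 = 0.
(b31) alone gives b31 = 1.
(~b41) alone gives b41 = 0.
(b43) alone gives b43 = 1.
Now (~b43) is unsatisfied and unit — conflict.
Neither b21 = 1 nor b21 = 0 works.
Undo b12 and try b12 = 0.
(b13) alone gives b13 = 1.
(~b23) alone gives b23 = 0.
(~b33) alone gives b33 = 0.
(~b43) alone gives b43 = 0.
Try b21 = 1.
(~b31) alone gives b31 = 0.
(b32) alone gives b32 = 1.
(~b41) alone gives b41 = 0.
(b42) alone gives b42 = 1.
Now (~b42) is unsatisfied and unit — conflict.
Undo b21 and try b21 = 0.
(b22) alone gives b22 = 1.
(~b32) alone gives b32 = 0.
(b31) alone gives b31 = 1.
(~b41) alone gives b41 = 0.
(b42) alone gives b42 = 1.
Now (~b42) is unsatisfied and unit — conflict.
Neither b21 = 1 nor b21 = 0 works.
Neither b12 = 1 nor b12 = 0 works.
Undo b11 and try b11 = 1.
(~b21) alone gives b21 = 0.
(~b31) alone gives b31 = 0.
(~b41) alone gives b41 = 0.
Try b22 = 1.
(~b12) alone gives b12 = 0.
(~b32) alone gives b32 = 0.
(b33) alone gives b33 = 1.
(~b42) alone gives b42 = 0.
(b43) alone gives b43 = 1.
Now (~b43) is unsatisfied and unit — conflict.
Undo b22 and try b22 = 0.
(b23) alone gives b23 = 1.
(~b13) alone gives b13 = 0.
(~b33) alone gives b33 = 0.
(b32) alone gives b32 = 1.
(~b12) alone gives b12 = 0.
(~b42) alone gives b42 = 0.
(b43) alone gives b43 = 1.
Now (~b43) is unsatisfied and unit — conflict.
Neither b22 = 1 nor b22 = 0 works.
Neither b11 = 1 nor b11 = 0 works.
No assignment satisfies every clause.

No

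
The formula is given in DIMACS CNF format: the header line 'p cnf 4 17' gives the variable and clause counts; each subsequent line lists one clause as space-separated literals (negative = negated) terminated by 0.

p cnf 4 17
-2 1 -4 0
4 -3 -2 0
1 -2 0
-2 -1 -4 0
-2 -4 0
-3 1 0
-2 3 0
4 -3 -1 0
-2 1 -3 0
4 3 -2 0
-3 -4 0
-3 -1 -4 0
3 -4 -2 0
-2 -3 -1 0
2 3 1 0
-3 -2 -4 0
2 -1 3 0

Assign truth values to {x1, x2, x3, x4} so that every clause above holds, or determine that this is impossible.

UNSATISFIABLE

Branch on x1: set x1 = True.
Branch on x2: set x2 = False.
The clause (x3) is unit, so x3 = True.
The clause (x4) is unit, so x4 = True.
That conflicts with the unit clause (¬x4).
So x2 must be the other value — set x2 = True.
The clause (¬x4) is unit, so x4 = False.
The clause (¬x3) is unit, so x3 = False.
That conflicts with the unit clause (x3).
Neither x2 = True nor x2 = False works.
So x1 must be the other value — set x1 = False.
The clause (¬x2) is unit, so x2 = False.
The clause (¬x3) is unit, so x3 = False.
That conflicts with the unit clause (x3).
Neither x1 = True nor x1 = False works.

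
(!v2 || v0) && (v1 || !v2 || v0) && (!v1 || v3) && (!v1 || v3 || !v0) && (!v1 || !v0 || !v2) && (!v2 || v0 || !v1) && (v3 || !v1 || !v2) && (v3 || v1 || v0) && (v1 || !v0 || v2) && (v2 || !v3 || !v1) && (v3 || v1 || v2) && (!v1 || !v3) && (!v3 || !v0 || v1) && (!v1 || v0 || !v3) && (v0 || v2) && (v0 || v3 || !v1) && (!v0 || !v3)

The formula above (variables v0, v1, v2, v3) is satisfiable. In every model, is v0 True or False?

True

Suppose v0 = false.
The clause (!v2) is unit, so v2 = false.
Now (v2) is unsatisfied and unit — conflict.
So every satisfying assignment has v0 = True.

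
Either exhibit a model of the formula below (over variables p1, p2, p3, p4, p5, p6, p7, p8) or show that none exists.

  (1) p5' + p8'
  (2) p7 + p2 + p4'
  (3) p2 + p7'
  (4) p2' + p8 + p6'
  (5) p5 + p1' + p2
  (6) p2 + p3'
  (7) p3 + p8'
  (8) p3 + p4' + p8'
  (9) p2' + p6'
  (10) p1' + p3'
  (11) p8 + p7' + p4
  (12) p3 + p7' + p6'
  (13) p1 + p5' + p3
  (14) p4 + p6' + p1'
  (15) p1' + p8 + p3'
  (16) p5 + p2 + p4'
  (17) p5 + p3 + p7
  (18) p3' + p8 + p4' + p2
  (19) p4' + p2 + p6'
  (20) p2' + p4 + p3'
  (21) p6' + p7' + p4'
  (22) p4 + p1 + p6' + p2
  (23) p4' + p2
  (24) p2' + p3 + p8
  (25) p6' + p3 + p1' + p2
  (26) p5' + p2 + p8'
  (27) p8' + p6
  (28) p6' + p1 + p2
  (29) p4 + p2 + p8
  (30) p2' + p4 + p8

p1 ↦ 0; p2 ↦ 1; p3 ↦ 1; p4 ↦ 1; p5 ↦ 1; p6 ↦ 0; p7 ↦ 1; p8 ↦ 0

Branch on p5: set p5 = 1.
Unit clause (p8') forces p8 = 0.
Branch on p2: set p2 = 1.
Unit clause (p6') forces p6 = 0.
Unit clause (p3) forces p3 = 1.
Unit clause (p1') forces p1 = 0.
Unit clause (p4) forces p4 = 1.
Every clause is now satisfied; p7 is unconstrained.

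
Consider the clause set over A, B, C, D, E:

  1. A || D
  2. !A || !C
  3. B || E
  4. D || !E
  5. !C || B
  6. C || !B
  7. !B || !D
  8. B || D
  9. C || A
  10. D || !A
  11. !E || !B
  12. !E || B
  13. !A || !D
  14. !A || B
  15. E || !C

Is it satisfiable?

Case A = true:
From the singleton clause (!C), C = false.
From the singleton clause (!B), B = false.
That conflicts with the unit clause (B).
So A must be the other value — set A = false.
From the singleton clause (D), D = true.
From the singleton clause (!B), B = false.
From the singleton clause (E), E = true.
That conflicts with the unit clause (!E).
Both values of A lead to a conflict.
No assignment satisfies every clause.

Unsatisfiable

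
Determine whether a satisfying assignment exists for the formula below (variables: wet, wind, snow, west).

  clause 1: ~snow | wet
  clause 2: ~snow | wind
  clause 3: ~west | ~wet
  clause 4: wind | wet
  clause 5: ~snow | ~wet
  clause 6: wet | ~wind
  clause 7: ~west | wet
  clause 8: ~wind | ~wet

Satisfiable

Try snow = 0.
Try west = 0.
Try wind = 0.
Unit clause (wet) forces wet = 1.
All clauses are satisfied.
A satisfying assignment: wet: 1,  wind: 0,  snow: 0,  west: 0.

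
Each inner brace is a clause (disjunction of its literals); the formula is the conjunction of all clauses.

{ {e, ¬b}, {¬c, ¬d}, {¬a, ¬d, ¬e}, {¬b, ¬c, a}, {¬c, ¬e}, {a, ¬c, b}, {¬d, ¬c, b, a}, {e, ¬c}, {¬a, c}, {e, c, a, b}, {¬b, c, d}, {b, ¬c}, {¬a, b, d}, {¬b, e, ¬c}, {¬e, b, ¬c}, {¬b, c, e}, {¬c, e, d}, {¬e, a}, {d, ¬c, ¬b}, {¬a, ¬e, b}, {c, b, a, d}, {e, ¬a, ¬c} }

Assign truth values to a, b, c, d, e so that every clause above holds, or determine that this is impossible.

Branch on e: set e = True.
From the singleton clause (¬c), c = False.
From the singleton clause (¬a), a = False.
But (a) is also a unit clause — contradiction.
That branch fails; take e = False instead.
From the singleton clause (¬b), b = False.
From the singleton clause (¬c), c = False.
From the singleton clause (¬a), a = False.
But (a) is also a unit clause — contradiction.
Neither e = True nor e = False works.

UNSATISFIABLE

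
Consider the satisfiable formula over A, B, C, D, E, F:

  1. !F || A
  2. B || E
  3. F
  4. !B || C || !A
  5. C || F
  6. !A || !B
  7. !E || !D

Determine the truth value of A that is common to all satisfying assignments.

Suppose A = false.
From the singleton clause (!F), F = false.
But (F) is also a unit clause — contradiction.
So every satisfying assignment has A = True.

True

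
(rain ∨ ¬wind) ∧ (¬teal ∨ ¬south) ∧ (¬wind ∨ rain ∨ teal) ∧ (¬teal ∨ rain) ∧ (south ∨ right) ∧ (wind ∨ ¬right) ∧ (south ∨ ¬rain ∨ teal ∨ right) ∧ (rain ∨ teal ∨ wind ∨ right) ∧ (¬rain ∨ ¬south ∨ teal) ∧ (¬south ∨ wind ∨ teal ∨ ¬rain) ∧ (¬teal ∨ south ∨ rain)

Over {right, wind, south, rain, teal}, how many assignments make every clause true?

2

There are 2^5 = 32 truth assignments over (right, wind, south, rain, teal).
Split on south. With south = True, the clauses containing south are satisfied and ¬south drops from the rest; 0 of the 2^4 = 16 assignments to the other variables satisfy what remains.
With south = False, by the same count on the reduced clause set, 2 assignments work.
(One model: right=T, wind=T, south=F, rain=T, teal=F.)
Total: 0 + 2 = 2.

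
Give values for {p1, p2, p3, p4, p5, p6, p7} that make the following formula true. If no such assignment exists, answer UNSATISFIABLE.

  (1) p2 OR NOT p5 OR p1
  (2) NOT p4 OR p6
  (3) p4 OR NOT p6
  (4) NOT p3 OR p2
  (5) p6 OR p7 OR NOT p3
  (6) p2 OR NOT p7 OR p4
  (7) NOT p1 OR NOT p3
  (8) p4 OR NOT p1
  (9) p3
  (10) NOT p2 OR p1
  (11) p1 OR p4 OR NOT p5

Unit clause (p3) forces p3 = true.
Unit clause (p2) forces p2 = true.
Unit clause (NOT p1) forces p1 = false.
Now (p1) is unsatisfied and unit — conflict.

UNSATISFIABLE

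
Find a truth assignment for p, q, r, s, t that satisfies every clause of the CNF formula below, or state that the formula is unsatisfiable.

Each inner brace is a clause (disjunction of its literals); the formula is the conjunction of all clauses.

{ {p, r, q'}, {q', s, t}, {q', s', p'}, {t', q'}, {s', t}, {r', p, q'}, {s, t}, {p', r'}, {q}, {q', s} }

UNSATISFIABLE

(q) alone gives q = 1.
(t') alone gives t = 0.
(s) alone gives s = 1.
But (s') is also a unit clause — contradiction.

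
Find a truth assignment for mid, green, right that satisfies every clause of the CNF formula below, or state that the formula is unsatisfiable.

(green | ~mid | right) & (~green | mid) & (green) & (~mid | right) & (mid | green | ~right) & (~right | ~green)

(green) alone gives green = 1.
(mid) alone gives mid = 1.
(right) alone gives right = 1.
Now (~right) is unsatisfied and unit — conflict.

UNSATISFIABLE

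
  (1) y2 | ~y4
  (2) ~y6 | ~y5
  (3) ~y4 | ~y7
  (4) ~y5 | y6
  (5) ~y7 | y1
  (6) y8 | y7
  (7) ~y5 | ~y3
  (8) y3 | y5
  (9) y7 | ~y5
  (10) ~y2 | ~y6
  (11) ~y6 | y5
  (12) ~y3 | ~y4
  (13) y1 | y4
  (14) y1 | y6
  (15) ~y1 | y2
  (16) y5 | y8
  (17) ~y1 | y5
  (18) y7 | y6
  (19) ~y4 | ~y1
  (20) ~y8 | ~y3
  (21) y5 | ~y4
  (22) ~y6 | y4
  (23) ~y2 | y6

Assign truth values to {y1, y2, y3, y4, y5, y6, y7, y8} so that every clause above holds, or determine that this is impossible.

Suppose y2 = 1.
The clause (~y6) is unit, so y6 = 0.
Now (y6) is unsatisfied and unit — conflict.
That branch fails; take y2 = 0 instead.
The clause (~y4) is unit, so y4 = 0.
The clause (y1) is unit, so y1 = 1.
Now (~y1) is unsatisfied and unit — conflict.
Both values of y2 lead to a conflict.

UNSATISFIABLE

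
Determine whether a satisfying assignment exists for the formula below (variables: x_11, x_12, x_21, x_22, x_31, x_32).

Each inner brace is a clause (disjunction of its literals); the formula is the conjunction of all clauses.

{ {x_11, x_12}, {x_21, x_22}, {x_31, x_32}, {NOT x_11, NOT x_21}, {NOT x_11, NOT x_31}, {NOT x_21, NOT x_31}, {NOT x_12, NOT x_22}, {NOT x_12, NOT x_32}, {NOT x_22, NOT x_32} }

No, unsatisfiable

Case x_11 = true:
The clause (NOT x_21) is unit, so x_21 = false.
The clause (x_22) is unit, so x_22 = true.
The clause (NOT x_31) is unit, so x_31 = false.
The clause (x_32) is unit, so x_32 = true.
Now (NOT x_32) is unsatisfied and unit — conflict.
Undo x_11 and try x_11 = false.
The clause (x_12) is unit, so x_12 = true.
The clause (NOT x_22) is unit, so x_22 = false.
The clause (x_21) is unit, so x_21 = true.
The clause (NOT x_31) is unit, so x_31 = false.
The clause (x_32) is unit, so x_32 = true.
Now (NOT x_32) is unsatisfied and unit — conflict.
Either choice for x_11 ends in contradiction.
No assignment satisfies every clause.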